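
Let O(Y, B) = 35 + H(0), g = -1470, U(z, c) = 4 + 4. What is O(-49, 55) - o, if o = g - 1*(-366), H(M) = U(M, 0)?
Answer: 1147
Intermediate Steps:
U(z, c) = 8
H(M) = 8
O(Y, B) = 43 (O(Y, B) = 35 + 8 = 43)
o = -1104 (o = -1470 - 1*(-366) = -1470 + 366 = -1104)
O(-49, 55) - o = 43 - 1*(-1104) = 43 + 1104 = 1147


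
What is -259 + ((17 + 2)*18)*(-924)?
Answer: -316267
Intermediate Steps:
-259 + ((17 + 2)*18)*(-924) = -259 + (19*18)*(-924) = -259 + 342*(-924) = -259 - 316008 = -316267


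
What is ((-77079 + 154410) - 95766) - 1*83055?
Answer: -101490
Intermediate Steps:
((-77079 + 154410) - 95766) - 1*83055 = (77331 - 95766) - 83055 = -18435 - 83055 = -101490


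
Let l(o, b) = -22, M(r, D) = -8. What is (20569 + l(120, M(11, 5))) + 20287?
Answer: 40834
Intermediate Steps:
(20569 + l(120, M(11, 5))) + 20287 = (20569 - 22) + 20287 = 20547 + 20287 = 40834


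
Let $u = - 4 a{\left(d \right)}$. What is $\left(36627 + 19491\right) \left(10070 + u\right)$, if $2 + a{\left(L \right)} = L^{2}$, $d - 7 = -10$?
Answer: $563536956$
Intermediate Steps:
$d = -3$ ($d = 7 - 10 = -3$)
$a{\left(L \right)} = -2 + L^{2}$
$u = -28$ ($u = - 4 \left(-2 + \left(-3\right)^{2}\right) = - 4 \left(-2 + 9\right) = \left(-4\right) 7 = -28$)
$\left(36627 + 19491\right) \left(10070 + u\right) = \left(36627 + 19491\right) \left(10070 - 28\right) = 56118 \cdot 10042 = 563536956$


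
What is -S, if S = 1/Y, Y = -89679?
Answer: 1/89679 ≈ 1.1151e-5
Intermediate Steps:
S = -1/89679 (S = 1/(-89679) = -1/89679 ≈ -1.1151e-5)
-S = -1*(-1/89679) = 1/89679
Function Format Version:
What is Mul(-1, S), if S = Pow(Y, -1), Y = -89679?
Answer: Rational(1, 89679) ≈ 1.1151e-5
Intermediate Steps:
S = Rational(-1, 89679) (S = Pow(-89679, -1) = Rational(-1, 89679) ≈ -1.1151e-5)
Mul(-1, S) = Mul(-1, Rational(-1, 89679)) = Rational(1, 89679)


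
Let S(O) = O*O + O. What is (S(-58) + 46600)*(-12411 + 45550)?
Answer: 1653834934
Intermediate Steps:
S(O) = O + O² (S(O) = O² + O = O + O²)
(S(-58) + 46600)*(-12411 + 45550) = (-58*(1 - 58) + 46600)*(-12411 + 45550) = (-58*(-57) + 46600)*33139 = (3306 + 46600)*33139 = 49906*33139 = 1653834934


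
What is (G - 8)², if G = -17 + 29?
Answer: 16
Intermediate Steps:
G = 12
(G - 8)² = (12 - 8)² = 4² = 16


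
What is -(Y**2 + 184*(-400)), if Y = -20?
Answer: 73200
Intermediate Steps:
-(Y**2 + 184*(-400)) = -((-20)**2 + 184*(-400)) = -(400 - 73600) = -1*(-73200) = 73200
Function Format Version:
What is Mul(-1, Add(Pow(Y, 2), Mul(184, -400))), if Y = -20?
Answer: 73200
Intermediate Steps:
Mul(-1, Add(Pow(Y, 2), Mul(184, -400))) = Mul(-1, Add(Pow(-20, 2), Mul(184, -400))) = Mul(-1, Add(400, -73600)) = Mul(-1, -73200) = 73200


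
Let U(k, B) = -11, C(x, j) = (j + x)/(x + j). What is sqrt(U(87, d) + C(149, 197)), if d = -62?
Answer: I*sqrt(10) ≈ 3.1623*I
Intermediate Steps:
C(x, j) = 1 (C(x, j) = (j + x)/(j + x) = 1)
sqrt(U(87, d) + C(149, 197)) = sqrt(-11 + 1) = sqrt(-10) = I*sqrt(10)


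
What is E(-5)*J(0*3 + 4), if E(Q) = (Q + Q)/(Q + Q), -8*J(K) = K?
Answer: -1/2 ≈ -0.50000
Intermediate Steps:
J(K) = -K/8
E(Q) = 1 (E(Q) = (2*Q)/((2*Q)) = (2*Q)*(1/(2*Q)) = 1)
E(-5)*J(0*3 + 4) = 1*(-(0*3 + 4)/8) = 1*(-(0 + 4)/8) = 1*(-1/8*4) = 1*(-1/2) = -1/2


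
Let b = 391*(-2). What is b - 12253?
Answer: -13035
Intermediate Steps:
b = -782
b - 12253 = -782 - 12253 = -13035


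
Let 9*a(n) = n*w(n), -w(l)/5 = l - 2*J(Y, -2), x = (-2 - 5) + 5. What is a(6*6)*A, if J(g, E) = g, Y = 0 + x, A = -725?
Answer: 580000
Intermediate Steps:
x = -2 (x = -7 + 5 = -2)
Y = -2 (Y = 0 - 2 = -2)
w(l) = -20 - 5*l (w(l) = -5*(l - 2*(-2)) = -5*(l + 4) = -5*(4 + l) = -20 - 5*l)
a(n) = n*(-20 - 5*n)/9 (a(n) = (n*(-20 - 5*n))/9 = n*(-20 - 5*n)/9)
a(6*6)*A = -5*6*6*(4 + 6*6)/9*(-725) = -5/9*36*(4 + 36)*(-725) = -5/9*36*40*(-725) = -800*(-725) = 580000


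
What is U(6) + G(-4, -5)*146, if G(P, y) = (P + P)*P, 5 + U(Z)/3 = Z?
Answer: 4675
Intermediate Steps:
U(Z) = -15 + 3*Z
G(P, y) = 2*P² (G(P, y) = (2*P)*P = 2*P²)
U(6) + G(-4, -5)*146 = (-15 + 3*6) + (2*(-4)²)*146 = (-15 + 18) + (2*16)*146 = 3 + 32*146 = 3 + 4672 = 4675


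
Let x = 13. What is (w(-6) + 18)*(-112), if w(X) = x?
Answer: -3472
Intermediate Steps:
w(X) = 13
(w(-6) + 18)*(-112) = (13 + 18)*(-112) = 31*(-112) = -3472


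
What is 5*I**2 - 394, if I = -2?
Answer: -374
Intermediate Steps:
5*I**2 - 394 = 5*(-2)**2 - 394 = 5*4 - 394 = 20 - 394 = -374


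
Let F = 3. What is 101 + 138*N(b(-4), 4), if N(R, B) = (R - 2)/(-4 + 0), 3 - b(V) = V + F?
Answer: 32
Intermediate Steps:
b(V) = -V (b(V) = 3 - (V + 3) = 3 - (3 + V) = 3 + (-3 - V) = -V)
N(R, B) = ½ - R/4 (N(R, B) = (-2 + R)/(-4) = (-2 + R)*(-¼) = ½ - R/4)
101 + 138*N(b(-4), 4) = 101 + 138*(½ - (-1)*(-4)/4) = 101 + 138*(½ - ¼*4) = 101 + 138*(½ - 1) = 101 + 138*(-½) = 101 - 69 = 32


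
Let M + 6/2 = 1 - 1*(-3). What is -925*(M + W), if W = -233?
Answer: 214600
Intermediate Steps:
M = 1 (M = -3 + (1 - 1*(-3)) = -3 + (1 + 3) = -3 + 4 = 1)
-925*(M + W) = -925*(1 - 233) = -925*(-232) = 214600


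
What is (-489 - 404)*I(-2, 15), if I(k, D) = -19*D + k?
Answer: 256291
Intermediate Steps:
I(k, D) = k - 19*D
(-489 - 404)*I(-2, 15) = (-489 - 404)*(-2 - 19*15) = -893*(-2 - 285) = -893*(-287) = 256291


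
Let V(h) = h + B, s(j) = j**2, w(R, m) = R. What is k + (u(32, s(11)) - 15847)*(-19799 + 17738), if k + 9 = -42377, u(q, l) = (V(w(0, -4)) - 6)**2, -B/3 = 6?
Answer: 31431145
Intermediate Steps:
B = -18 (B = -3*6 = -18)
V(h) = -18 + h (V(h) = h - 18 = -18 + h)
u(q, l) = 576 (u(q, l) = ((-18 + 0) - 6)**2 = (-18 - 6)**2 = (-24)**2 = 576)
k = -42386 (k = -9 - 42377 = -42386)
k + (u(32, s(11)) - 15847)*(-19799 + 17738) = -42386 + (576 - 15847)*(-19799 + 17738) = -42386 - 15271*(-2061) = -42386 + 31473531 = 31431145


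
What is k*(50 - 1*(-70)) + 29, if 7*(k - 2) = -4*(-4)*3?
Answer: 7643/7 ≈ 1091.9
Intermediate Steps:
k = 62/7 (k = 2 + (-4*(-4)*3)/7 = 2 + (16*3)/7 = 2 + (⅐)*48 = 2 + 48/7 = 62/7 ≈ 8.8571)
k*(50 - 1*(-70)) + 29 = 62*(50 - 1*(-70))/7 + 29 = 62*(50 + 70)/7 + 29 = (62/7)*120 + 29 = 7440/7 + 29 = 7643/7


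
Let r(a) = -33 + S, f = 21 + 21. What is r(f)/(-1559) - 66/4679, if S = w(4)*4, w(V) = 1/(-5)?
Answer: 276281/36472805 ≈ 0.0075750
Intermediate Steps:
f = 42
w(V) = -⅕
S = -⅘ (S = -⅕*4 = -⅘ ≈ -0.80000)
r(a) = -169/5 (r(a) = -33 - ⅘ = -169/5)
r(f)/(-1559) - 66/4679 = -169/5/(-1559) - 66/4679 = -169/5*(-1/1559) - 66*1/4679 = 169/7795 - 66/4679 = 276281/36472805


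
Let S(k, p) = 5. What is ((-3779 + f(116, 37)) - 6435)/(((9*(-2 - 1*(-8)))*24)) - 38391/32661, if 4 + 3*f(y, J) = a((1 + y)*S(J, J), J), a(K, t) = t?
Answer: -74267/8208 ≈ -9.0481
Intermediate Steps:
f(y, J) = -4/3 + J/3
((-3779 + f(116, 37)) - 6435)/(((9*(-2 - 1*(-8)))*24)) - 38391/32661 = ((-3779 + (-4/3 + (⅓)*37)) - 6435)/(((9*(-2 - 1*(-8)))*24)) - 38391/32661 = ((-3779 + (-4/3 + 37/3)) - 6435)/(((9*(-2 + 8))*24)) - 38391*1/32661 = ((-3779 + 11) - 6435)/(((9*6)*24)) - 67/57 = (-3768 - 6435)/((54*24)) - 67/57 = -10203/1296 - 67/57 = -10203*1/1296 - 67/57 = -3401/432 - 67/57 = -74267/8208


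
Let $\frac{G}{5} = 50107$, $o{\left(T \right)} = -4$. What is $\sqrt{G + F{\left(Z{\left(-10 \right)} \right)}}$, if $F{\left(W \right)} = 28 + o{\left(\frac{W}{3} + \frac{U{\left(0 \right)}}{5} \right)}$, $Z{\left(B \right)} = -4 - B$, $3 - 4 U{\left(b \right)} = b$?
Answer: $\sqrt{250559} \approx 500.56$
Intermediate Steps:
$U{\left(b \right)} = \frac{3}{4} - \frac{b}{4}$
$F{\left(W \right)} = 24$ ($F{\left(W \right)} = 28 - 4 = 24$)
$G = 250535$ ($G = 5 \cdot 50107 = 250535$)
$\sqrt{G + F{\left(Z{\left(-10 \right)} \right)}} = \sqrt{250535 + 24} = \sqrt{250559}$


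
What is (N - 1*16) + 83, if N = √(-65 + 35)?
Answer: 67 + I*√30 ≈ 67.0 + 5.4772*I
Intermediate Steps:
N = I*√30 (N = √(-30) = I*√30 ≈ 5.4772*I)
(N - 1*16) + 83 = (I*√30 - 1*16) + 83 = (I*√30 - 16) + 83 = (-16 + I*√30) + 83 = 67 + I*√30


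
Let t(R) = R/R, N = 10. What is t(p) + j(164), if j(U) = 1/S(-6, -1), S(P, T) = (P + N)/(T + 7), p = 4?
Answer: 5/2 ≈ 2.5000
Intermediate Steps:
S(P, T) = (10 + P)/(7 + T) (S(P, T) = (P + 10)/(T + 7) = (10 + P)/(7 + T))
j(U) = 3/2 (j(U) = 1/((10 - 6)/(7 - 1)) = 1/(4/6) = 1/((1/6)*4) = 1/(2/3) = 3/2)
t(R) = 1
t(p) + j(164) = 1 + 3/2 = 5/2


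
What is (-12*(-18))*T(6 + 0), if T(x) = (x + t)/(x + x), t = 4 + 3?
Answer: 234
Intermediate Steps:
t = 7
T(x) = (7 + x)/(2*x) (T(x) = (x + 7)/(x + x) = (7 + x)/((2*x)) = (7 + x)*(1/(2*x)) = (7 + x)/(2*x))
(-12*(-18))*T(6 + 0) = (-12*(-18))*((7 + (6 + 0))/(2*(6 + 0))) = 216*((1/2)*(7 + 6)/6) = 216*((1/2)*(1/6)*13) = 216*(13/12) = 234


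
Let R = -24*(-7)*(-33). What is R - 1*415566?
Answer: -421110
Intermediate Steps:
R = -5544 (R = 168*(-33) = -5544)
R - 1*415566 = -5544 - 1*415566 = -5544 - 415566 = -421110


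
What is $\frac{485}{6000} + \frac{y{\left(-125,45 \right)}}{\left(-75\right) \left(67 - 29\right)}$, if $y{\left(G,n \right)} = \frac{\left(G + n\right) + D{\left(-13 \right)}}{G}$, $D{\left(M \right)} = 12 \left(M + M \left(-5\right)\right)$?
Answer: $\frac{234727}{2850000} \approx 0.08236$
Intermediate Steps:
$D{\left(M \right)} = - 48 M$ ($D{\left(M \right)} = 12 \left(M - 5 M\right) = 12 \left(- 4 M\right) = - 48 M$)
$y{\left(G,n \right)} = \frac{624 + G + n}{G}$ ($y{\left(G,n \right)} = \frac{\left(G + n\right) - -624}{G} = \frac{\left(G + n\right) + 624}{G} = \frac{624 + G + n}{G}$)
$\frac{485}{6000} + \frac{y{\left(-125,45 \right)}}{\left(-75\right) \left(67 - 29\right)} = \frac{485}{6000} + \frac{\frac{1}{-125} \left(624 - 125 + 45\right)}{\left(-75\right) \left(67 - 29\right)} = 485 \cdot \frac{1}{6000} + \frac{\left(- \frac{1}{125}\right) 544}{\left(-75\right) 38} = \frac{97}{1200} - \frac{544}{125 \left(-2850\right)} = \frac{97}{1200} - - \frac{272}{178125} = \frac{97}{1200} + \frac{272}{178125} = \frac{234727}{2850000}$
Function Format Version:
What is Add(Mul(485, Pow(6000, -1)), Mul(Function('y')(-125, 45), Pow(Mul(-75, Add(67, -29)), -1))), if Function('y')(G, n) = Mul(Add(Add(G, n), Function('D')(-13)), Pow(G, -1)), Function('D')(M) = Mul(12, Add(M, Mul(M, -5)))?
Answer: Rational(234727, 2850000) ≈ 0.082360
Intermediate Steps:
Function('D')(M) = Mul(-48, M) (Function('D')(M) = Mul(12, Add(M, Mul(-5, M))) = Mul(12, Mul(-4, M)) = Mul(-48, M))
Function('y')(G, n) = Mul(Pow(G, -1), Add(624, G, n)) (Function('y')(G, n) = Mul(Add(Add(G, n), Mul(-48, -13)), Pow(G, -1)) = Mul(Add(Add(G, n), 624), Pow(G, -1)) = Mul(Add(624, G, n), Pow(G, -1)) = Mul(Pow(G, -1), Add(624, G, n)))
Add(Mul(485, Pow(6000, -1)), Mul(Function('y')(-125, 45), Pow(Mul(-75, Add(67, -29)), -1))) = Add(Mul(485, Pow(6000, -1)), Mul(Mul(Pow(-125, -1), Add(624, -125, 45)), Pow(Mul(-75, Add(67, -29)), -1))) = Add(Mul(485, Rational(1, 6000)), Mul(Mul(Rational(-1, 125), 544), Pow(Mul(-75, 38), -1))) = Add(Rational(97, 1200), Mul(Rational(-544, 125), Pow(-2850, -1))) = Add(Rational(97, 1200), Mul(Rational(-544, 125), Rational(-1, 2850))) = Add(Rational(97, 1200), Rational(272, 178125)) = Rational(234727, 2850000)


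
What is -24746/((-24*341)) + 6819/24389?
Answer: 329668445/99799788 ≈ 3.3033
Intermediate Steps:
-24746/((-24*341)) + 6819/24389 = -24746/(-8184) + 6819*(1/24389) = -24746*(-1/8184) + 6819/24389 = 12373/4092 + 6819/24389 = 329668445/99799788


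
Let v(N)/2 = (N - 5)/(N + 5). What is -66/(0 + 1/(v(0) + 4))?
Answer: -132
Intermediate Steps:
v(N) = 2*(-5 + N)/(5 + N) (v(N) = 2*((N - 5)/(N + 5)) = 2*((-5 + N)/(5 + N)) = 2*(-5 + N)/(5 + N))
-66/(0 + 1/(v(0) + 4)) = -66/(0 + 1/(2*(-5 + 0)/(5 + 0) + 4)) = -66/(0 + 1/(2*(-5)/5 + 4)) = -66/(0 + 1/(2*(⅕)*(-5) + 4)) = -66/(0 + 1/(-2 + 4)) = -66/(0 + 1/2) = -66/(0 + ½) = -66/(½) = 2*(-66) = -132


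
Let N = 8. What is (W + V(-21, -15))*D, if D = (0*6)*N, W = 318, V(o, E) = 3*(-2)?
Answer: 0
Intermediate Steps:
V(o, E) = -6
D = 0 (D = (0*6)*8 = 0*8 = 0)
(W + V(-21, -15))*D = (318 - 6)*0 = 312*0 = 0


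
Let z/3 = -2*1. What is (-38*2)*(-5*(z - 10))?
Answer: -6080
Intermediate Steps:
z = -6 (z = 3*(-2*1) = 3*(-2) = -6)
(-38*2)*(-5*(z - 10)) = (-38*2)*(-5*(-6 - 10)) = -(-380)*(-16) = -76*80 = -6080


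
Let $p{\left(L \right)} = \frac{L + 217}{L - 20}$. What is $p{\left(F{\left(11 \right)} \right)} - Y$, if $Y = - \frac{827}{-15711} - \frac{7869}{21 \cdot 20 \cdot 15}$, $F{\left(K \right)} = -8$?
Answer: $- \frac{5744352}{916475} \approx -6.2679$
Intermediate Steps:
$Y = - \frac{4385917}{3665900}$ ($Y = \left(-827\right) \left(- \frac{1}{15711}\right) - \frac{7869}{420 \cdot 15} = \frac{827}{15711} - \frac{7869}{6300} = \frac{827}{15711} - \frac{2623}{2100} = - \frac{4385917}{3665900} \approx -1.1964$)
$p{\left(L \right)} = \frac{217 + L}{-20 + L}$
$p{\left(F{\left(11 \right)} \right)} - Y = \frac{217 - 8}{-20 - 8} - - \frac{4385917}{3665900} = \frac{1}{-28} \cdot 209 + \frac{4385917}{3665900} = \left(- \frac{1}{28}\right) 209 + \frac{4385917}{3665900} = - \frac{209}{28} + \frac{4385917}{3665900} = - \frac{5744352}{916475}$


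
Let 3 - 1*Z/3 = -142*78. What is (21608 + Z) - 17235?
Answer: 37610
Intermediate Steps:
Z = 33237 (Z = 9 - (-426)*78 = 9 - 3*(-11076) = 9 + 33228 = 33237)
(21608 + Z) - 17235 = (21608 + 33237) - 17235 = 54845 - 17235 = 37610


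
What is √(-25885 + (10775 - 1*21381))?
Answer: I*√36491 ≈ 191.03*I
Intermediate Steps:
√(-25885 + (10775 - 1*21381)) = √(-25885 + (10775 - 21381)) = √(-25885 - 10606) = √(-36491) = I*√36491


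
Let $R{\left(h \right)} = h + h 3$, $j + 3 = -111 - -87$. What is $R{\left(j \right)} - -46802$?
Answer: $46694$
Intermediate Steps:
$j = -27$ ($j = -3 - 24 = -27$)
$R{\left(h \right)} = 4 h$ ($R{\left(h \right)} = h + 3 h = 4 h$)
$R{\left(j \right)} - -46802 = 4 \left(-27\right) - -46802 = -108 + 46802 = 46694$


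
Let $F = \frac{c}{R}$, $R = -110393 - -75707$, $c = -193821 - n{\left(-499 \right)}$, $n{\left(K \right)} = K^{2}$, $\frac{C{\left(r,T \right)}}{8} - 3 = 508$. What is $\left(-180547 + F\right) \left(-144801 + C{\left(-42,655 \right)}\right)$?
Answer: $\frac{440573136114730}{17343} \approx 2.5404 \cdot 10^{10}$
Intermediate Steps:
$C{\left(r,T \right)} = 4088$ ($C{\left(r,T \right)} = 24 + 8 \cdot 508 = 24 + 4064 = 4088$)
$c = -442822$ ($c = -193821 - \left(-499\right)^{2} = -193821 - 249001 = -442822$)
$R = -34686$ ($R = -110393 + 75707 = -34686$)
$F = \frac{221411}{17343}$ ($F = - \frac{442822}{-34686} = \left(-442822\right) \left(- \frac{1}{34686}\right) = \frac{221411}{17343} \approx 12.767$)
$\left(-180547 + F\right) \left(-144801 + C{\left(-42,655 \right)}\right) = \left(-180547 + \frac{221411}{17343}\right) \left(-144801 + 4088\right) = \left(- \frac{3131005210}{17343}\right) \left(-140713\right) = \frac{440573136114730}{17343}$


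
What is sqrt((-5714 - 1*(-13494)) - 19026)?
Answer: I*sqrt(11246) ≈ 106.05*I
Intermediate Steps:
sqrt((-5714 - 1*(-13494)) - 19026) = sqrt((-5714 + 13494) - 19026) = sqrt(7780 - 19026) = sqrt(-11246) = I*sqrt(11246)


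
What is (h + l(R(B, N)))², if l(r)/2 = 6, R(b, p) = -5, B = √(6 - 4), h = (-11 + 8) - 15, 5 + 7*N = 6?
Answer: 36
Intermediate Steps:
N = ⅐ (N = -5/7 + (⅐)*6 = -5/7 + 6/7 = ⅐ ≈ 0.14286)
h = -18 (h = -3 - 15 = -18)
B = √2 ≈ 1.4142
l(r) = 12 (l(r) = 2*6 = 12)
(h + l(R(B, N)))² = (-18 + 12)² = (-6)² = 36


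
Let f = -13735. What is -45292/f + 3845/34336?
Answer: 23999361/7038880 ≈ 3.4095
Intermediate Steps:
-45292/f + 3845/34336 = -45292/(-13735) + 3845/34336 = -45292*(-1/13735) + 3845*(1/34336) = 676/205 + 3845/34336 = 23999361/7038880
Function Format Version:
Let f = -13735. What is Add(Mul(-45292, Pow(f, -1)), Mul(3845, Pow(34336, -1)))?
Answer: Rational(23999361, 7038880) ≈ 3.4095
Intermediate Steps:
Add(Mul(-45292, Pow(f, -1)), Mul(3845, Pow(34336, -1))) = Add(Mul(-45292, Pow(-13735, -1)), Mul(3845, Pow(34336, -1))) = Add(Mul(-45292, Rational(-1, 13735)), Mul(3845, Rational(1, 34336))) = Add(Rational(676, 205), Rational(3845, 34336)) = Rational(23999361, 7038880)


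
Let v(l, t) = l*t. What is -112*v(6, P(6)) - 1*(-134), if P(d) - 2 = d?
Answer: -5242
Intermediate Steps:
P(d) = 2 + d
-112*v(6, P(6)) - 1*(-134) = -672*(2 + 6) - 1*(-134) = -672*8 + 134 = -112*48 + 134 = -5376 + 134 = -5242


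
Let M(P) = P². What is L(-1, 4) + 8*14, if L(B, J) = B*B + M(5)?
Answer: 138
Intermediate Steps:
L(B, J) = 25 + B² (L(B, J) = B*B + 5² = B² + 25 = 25 + B²)
L(-1, 4) + 8*14 = (25 + (-1)²) + 8*14 = (25 + 1) + 112 = 26 + 112 = 138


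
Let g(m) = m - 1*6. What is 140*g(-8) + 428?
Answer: -1532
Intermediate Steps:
g(m) = -6 + m (g(m) = m - 6 = -6 + m)
140*g(-8) + 428 = 140*(-6 - 8) + 428 = 140*(-14) + 428 = -1960 + 428 = -1532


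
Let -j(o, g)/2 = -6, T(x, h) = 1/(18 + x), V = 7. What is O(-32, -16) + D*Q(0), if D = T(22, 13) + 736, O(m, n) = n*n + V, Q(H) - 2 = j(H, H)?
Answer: 211347/20 ≈ 10567.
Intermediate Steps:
j(o, g) = 12 (j(o, g) = -2*(-6) = 12)
Q(H) = 14 (Q(H) = 2 + 12 = 14)
O(m, n) = 7 + n² (O(m, n) = n*n + 7 = n² + 7 = 7 + n²)
D = 29441/40 (D = 1/(18 + 22) + 736 = 1/40 + 736 = 29441/40 ≈ 736.03)
O(-32, -16) + D*Q(0) = (7 + (-16)²) + (29441/40)*14 = (7 + 256) + 206087/20 = 263 + 206087/20 = 211347/20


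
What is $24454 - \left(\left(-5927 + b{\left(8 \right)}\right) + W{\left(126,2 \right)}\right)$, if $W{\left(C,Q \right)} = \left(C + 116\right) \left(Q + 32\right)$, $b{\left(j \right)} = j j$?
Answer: $22089$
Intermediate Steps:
$b{\left(j \right)} = j^{2}$
$W{\left(C,Q \right)} = \left(32 + Q\right) \left(116 + C\right)$ ($W{\left(C,Q \right)} = \left(116 + C\right) \left(32 + Q\right) = \left(32 + Q\right) \left(116 + C\right)$)
$24454 - \left(\left(-5927 + b{\left(8 \right)}\right) + W{\left(126,2 \right)}\right) = 24454 - \left(\left(-5927 + 8^{2}\right) + \left(3712 + 32 \cdot 126 + 116 \cdot 2 + 126 \cdot 2\right)\right) = 24454 - \left(\left(-5927 + 64\right) + \left(3712 + 4032 + 232 + 252\right)\right) = 24454 - \left(-5863 + 8228\right) = 24454 - 2365 = 22089$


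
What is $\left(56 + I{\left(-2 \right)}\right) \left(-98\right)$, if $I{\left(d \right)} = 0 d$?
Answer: $-5488$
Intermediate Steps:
$I{\left(d \right)} = 0$
$\left(56 + I{\left(-2 \right)}\right) \left(-98\right) = \left(56 + 0\right) \left(-98\right) = 56 \left(-98\right) = -5488$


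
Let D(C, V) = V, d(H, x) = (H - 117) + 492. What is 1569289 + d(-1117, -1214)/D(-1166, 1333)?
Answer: 2091861495/1333 ≈ 1.5693e+6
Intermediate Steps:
d(H, x) = 375 + H (d(H, x) = (-117 + H) + 492 = 375 + H)
1569289 + d(-1117, -1214)/D(-1166, 1333) = 1569289 + (375 - 1117)/1333 = 1569289 - 742*1/1333 = 1569289 - 742/1333 = 2091861495/1333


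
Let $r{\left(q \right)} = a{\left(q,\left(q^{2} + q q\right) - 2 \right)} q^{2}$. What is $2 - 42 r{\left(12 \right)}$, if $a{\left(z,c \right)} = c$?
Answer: $-1729726$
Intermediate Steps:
$r{\left(q \right)} = q^{2} \left(-2 + 2 q^{2}\right)$ ($r{\left(q \right)} = \left(\left(q^{2} + q q\right) - 2\right) q^{2} = \left(\left(q^{2} + q^{2}\right) - 2\right) q^{2} = \left(2 q^{2} - 2\right) q^{2} = \left(-2 + 2 q^{2}\right) q^{2} = q^{2} \left(-2 + 2 q^{2}\right)$)
$2 - 42 r{\left(12 \right)} = 2 - 42 \cdot 2 \cdot 12^{2} \left(-1 + 12^{2}\right) = 2 - 42 \cdot 2 \cdot 144 \left(-1 + 144\right) = 2 - 42 \cdot 2 \cdot 144 \cdot 143 = 2 - 1729728 = -1729726$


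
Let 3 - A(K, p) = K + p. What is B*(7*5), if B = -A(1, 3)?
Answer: 35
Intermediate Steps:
A(K, p) = 3 - K - p (A(K, p) = 3 - (K + p) = 3 + (-K - p) = 3 - K - p)
B = 1 (B = -(3 - 1*1 - 1*3) = -(3 - 1 - 3) = -1*(-1) = 1)
B*(7*5) = 1*(7*5) = 1*35 = 35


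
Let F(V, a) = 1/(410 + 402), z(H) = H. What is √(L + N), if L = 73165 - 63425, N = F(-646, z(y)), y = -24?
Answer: √1605502843/406 ≈ 98.691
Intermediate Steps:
F(V, a) = 1/812
N = 1/812 ≈ 0.0012315
L = 9740
√(L + N) = √(9740 + 1/812) = √(7908881/812) = √1605502843/406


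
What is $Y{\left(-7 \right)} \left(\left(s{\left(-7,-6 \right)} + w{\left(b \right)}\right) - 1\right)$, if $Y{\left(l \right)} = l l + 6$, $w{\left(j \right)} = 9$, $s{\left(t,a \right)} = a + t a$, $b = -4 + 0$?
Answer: $2420$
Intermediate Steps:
$b = -4$
$s{\left(t,a \right)} = a + a t$
$Y{\left(l \right)} = 6 + l^{2}$ ($Y{\left(l \right)} = l^{2} + 6 = 6 + l^{2}$)
$Y{\left(-7 \right)} \left(\left(s{\left(-7,-6 \right)} + w{\left(b \right)}\right) - 1\right) = \left(6 + \left(-7\right)^{2}\right) \left(\left(- 6 \left(1 - 7\right) + 9\right) - 1\right) = \left(6 + 49\right) \left(\left(\left(-6\right) \left(-6\right) + 9\right) - 1\right) = 55 \left(\left(36 + 9\right) - 1\right) = 55 \left(45 - 1\right) = 55 \cdot 44 = 2420$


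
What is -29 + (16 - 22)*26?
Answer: -185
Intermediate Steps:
-29 + (16 - 22)*26 = -29 - 6*26 = -29 - 156 = -185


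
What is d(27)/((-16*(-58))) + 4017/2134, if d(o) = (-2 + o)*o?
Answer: 2584113/990176 ≈ 2.6098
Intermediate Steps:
d(o) = o*(-2 + o)
d(27)/((-16*(-58))) + 4017/2134 = (27*(-2 + 27))/((-16*(-58))) + 4017/2134 = (27*25)/928 + 4017*(1/2134) = 675*(1/928) + 4017/2134 = 675/928 + 4017/2134 = 2584113/990176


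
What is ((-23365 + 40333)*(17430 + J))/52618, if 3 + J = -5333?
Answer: 102605496/26309 ≈ 3900.0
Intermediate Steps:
J = -5336 (J = -3 - 5333 = -5336)
((-23365 + 40333)*(17430 + J))/52618 = ((-23365 + 40333)*(17430 - 5336))/52618 = (16968*12094)*(1/52618) = 205210992*(1/52618) = 102605496/26309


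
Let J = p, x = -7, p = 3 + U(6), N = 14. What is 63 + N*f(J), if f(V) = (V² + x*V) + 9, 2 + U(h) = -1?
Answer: 189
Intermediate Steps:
U(h) = -3 (U(h) = -2 - 1 = -3)
p = 0 (p = 3 - 3 = 0)
J = 0
f(V) = 9 + V² - 7*V (f(V) = (V² - 7*V) + 9 = 9 + V² - 7*V)
63 + N*f(J) = 63 + 14*(9 + 0² - 7*0) = 63 + 14*(9 + 0 + 0) = 63 + 14*9 = 63 + 126 = 189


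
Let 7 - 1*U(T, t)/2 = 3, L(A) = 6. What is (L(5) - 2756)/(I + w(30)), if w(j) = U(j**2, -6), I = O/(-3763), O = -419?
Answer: -10348250/30523 ≈ -339.03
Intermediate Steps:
U(T, t) = 8 (U(T, t) = 14 - 2*3 = 14 - 6 = 8)
I = 419/3763 (I = -419/(-3763) = -419*(-1/3763) = 419/3763 ≈ 0.11135)
w(j) = 8
(L(5) - 2756)/(I + w(30)) = (6 - 2756)/(419/3763 + 8) = -2750/30523/3763 = -2750*3763/30523 = -10348250/30523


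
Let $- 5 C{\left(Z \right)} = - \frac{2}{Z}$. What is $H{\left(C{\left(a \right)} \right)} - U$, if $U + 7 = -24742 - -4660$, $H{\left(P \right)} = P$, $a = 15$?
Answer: $\frac{1506677}{75} \approx 20089.0$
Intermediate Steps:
$C{\left(Z \right)} = \frac{2}{5 Z}$ ($C{\left(Z \right)} = - \frac{\left(-2\right) \frac{1}{Z}}{5} = \frac{2}{5 Z}$)
$U = -20089$ ($U = -7 - 20082 = -20089$)
$H{\left(C{\left(a \right)} \right)} - U = \frac{2}{5 \cdot 15} - -20089 = \frac{2}{5} \cdot \frac{1}{15} + 20089 = \frac{2}{75} + 20089 = \frac{1506677}{75}$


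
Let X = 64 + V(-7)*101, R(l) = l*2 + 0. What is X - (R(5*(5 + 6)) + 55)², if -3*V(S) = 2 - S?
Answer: -27464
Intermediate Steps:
V(S) = -⅔ + S/3 (V(S) = -(2 - S)/3 = -⅔ + S/3)
R(l) = 2*l (R(l) = 2*l + 0 = 2*l)
X = -239 (X = 64 + (-⅔ + (⅓)*(-7))*101 = 64 + (-⅔ - 7/3)*101 = 64 - 3*101 = 64 - 303 = -239)
X - (R(5*(5 + 6)) + 55)² = -239 - (2*(5*(5 + 6)) + 55)² = -239 - (2*(5*11) + 55)² = -239 - (2*55 + 55)² = -239 - (110 + 55)² = -239 - 1*165² = -239 - 1*27225 = -239 - 27225 = -27464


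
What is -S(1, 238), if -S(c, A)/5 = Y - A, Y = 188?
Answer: -250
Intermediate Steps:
S(c, A) = -940 + 5*A (S(c, A) = -5*(188 - A) = -940 + 5*A)
-S(1, 238) = -(-940 + 5*238) = -(-940 + 1190) = -1*250 = -250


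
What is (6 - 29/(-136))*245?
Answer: 207025/136 ≈ 1522.2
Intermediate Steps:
(6 - 29/(-136))*245 = (6 - 29*(-1)/136)*245 = (6 - 1*(-29/136))*245 = (6 + 29/136)*245 = (845/136)*245 = 207025/136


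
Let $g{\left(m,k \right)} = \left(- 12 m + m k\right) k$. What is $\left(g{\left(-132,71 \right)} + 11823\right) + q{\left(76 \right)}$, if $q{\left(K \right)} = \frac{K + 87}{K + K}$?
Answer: $- \frac{82250837}{152} \approx -5.4112 \cdot 10^{5}$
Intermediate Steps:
$g{\left(m,k \right)} = k \left(- 12 m + k m\right)$ ($g{\left(m,k \right)} = \left(- 12 m + k m\right) k = k \left(- 12 m + k m\right)$)
$q{\left(K \right)} = \frac{87 + K}{2 K}$
$\left(g{\left(-132,71 \right)} + 11823\right) + q{\left(76 \right)} = \left(71 \left(-132\right) \left(-12 + 71\right) + 11823\right) + \frac{87 + 76}{2 \cdot 76} = \left(71 \left(-132\right) 59 + 11823\right) + \frac{1}{2} \cdot \frac{1}{76} \cdot 163 = \left(-552948 + 11823\right) + \frac{163}{152} = -541125 + \frac{163}{152} = - \frac{82250837}{152}$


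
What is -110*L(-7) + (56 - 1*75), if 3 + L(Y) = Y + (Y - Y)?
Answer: 1081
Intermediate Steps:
L(Y) = -3 + Y (L(Y) = -3 + (Y + (Y - Y)) = -3 + (Y + 0) = -3 + Y)
-110*L(-7) + (56 - 1*75) = -110*(-3 - 7) + (56 - 1*75) = -110*(-10) + (56 - 75) = 1100 - 19 = 1081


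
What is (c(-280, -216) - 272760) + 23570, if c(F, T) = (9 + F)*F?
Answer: -173310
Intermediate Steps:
c(F, T) = F*(9 + F)
(c(-280, -216) - 272760) + 23570 = (-280*(9 - 280) - 272760) + 23570 = (-280*(-271) - 272760) + 23570 = (75880 - 272760) + 23570 = -196880 + 23570 = -173310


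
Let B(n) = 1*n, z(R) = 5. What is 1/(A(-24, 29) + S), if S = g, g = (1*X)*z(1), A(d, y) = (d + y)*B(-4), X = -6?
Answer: -1/50 ≈ -0.020000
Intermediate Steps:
B(n) = n
A(d, y) = -4*d - 4*y (A(d, y) = (d + y)*(-4) = -4*d - 4*y)
g = -30 (g = (1*(-6))*5 = -6*5 = -30)
S = -30
1/(A(-24, 29) + S) = 1/((-4*(-24) - 4*29) - 30) = 1/((96 - 116) - 30) = 1/(-20 - 30) = 1/(-50) = -1/50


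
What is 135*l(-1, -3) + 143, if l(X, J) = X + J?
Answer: -397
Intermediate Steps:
l(X, J) = J + X
135*l(-1, -3) + 143 = 135*(-3 - 1) + 143 = 135*(-4) + 143 = -540 + 143 = -397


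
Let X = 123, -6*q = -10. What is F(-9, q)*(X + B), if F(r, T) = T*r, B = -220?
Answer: 1455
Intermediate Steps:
q = 5/3 (q = -1/6*(-10) = 5/3 ≈ 1.6667)
F(-9, q)*(X + B) = ((5/3)*(-9))*(123 - 220) = -15*(-97) = 1455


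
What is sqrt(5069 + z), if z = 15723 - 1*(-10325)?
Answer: 29*sqrt(37) ≈ 176.40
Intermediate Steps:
z = 26048 (z = 15723 + 10325 = 26048)
sqrt(5069 + z) = sqrt(5069 + 26048) = sqrt(31117) = 29*sqrt(37)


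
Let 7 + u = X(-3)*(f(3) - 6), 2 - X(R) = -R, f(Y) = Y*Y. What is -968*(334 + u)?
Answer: -313632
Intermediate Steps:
f(Y) = Y²
X(R) = 2 + R (X(R) = 2 - (-1)*R = 2 + R)
u = -10 (u = -7 + (2 - 3)*(3² - 6) = -7 - (9 - 6) = -7 - 1*3 = -7 - 3 = -10)
-968*(334 + u) = -968*(334 - 10) = -968*324 = -313632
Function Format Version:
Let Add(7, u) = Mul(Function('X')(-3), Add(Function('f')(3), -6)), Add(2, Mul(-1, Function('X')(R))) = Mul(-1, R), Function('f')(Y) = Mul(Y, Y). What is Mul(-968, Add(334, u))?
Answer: -313632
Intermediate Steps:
Function('f')(Y) = Pow(Y, 2)
Function('X')(R) = Add(2, R) (Function('X')(R) = Add(2, Mul(-1, Mul(-1, R))) = Add(2, R))
u = -10 (u = Add(-7, Mul(Add(2, -3), Add(Pow(3, 2), -6))) = Add(-7, Mul(-1, Add(9, -6))) = Add(-7, Mul(-1, 3)) = Add(-7, -3) = -10)
Mul(-968, Add(334, u)) = Mul(-968, Add(334, -10)) = Mul(-968, 324) = -313632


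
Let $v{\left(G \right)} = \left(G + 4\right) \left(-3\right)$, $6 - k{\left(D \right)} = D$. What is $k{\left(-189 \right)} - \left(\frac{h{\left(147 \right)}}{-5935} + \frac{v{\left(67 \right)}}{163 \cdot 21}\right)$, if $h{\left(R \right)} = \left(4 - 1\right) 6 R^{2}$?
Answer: $\frac{1764734852}{6771835} \approx 260.6$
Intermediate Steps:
$k{\left(D \right)} = 6 - D$
$v{\left(G \right)} = -12 - 3 G$ ($v{\left(G \right)} = \left(4 + G\right) \left(-3\right) = -12 - 3 G$)
$h{\left(R \right)} = 18 R^{2}$ ($h{\left(R \right)} = 3 \cdot 6 R^{2} = 18 R^{2}$)
$k{\left(-189 \right)} - \left(\frac{h{\left(147 \right)}}{-5935} + \frac{v{\left(67 \right)}}{163 \cdot 21}\right) = \left(6 - -189\right) - \left(\frac{18 \cdot 147^{2}}{-5935} + \frac{-12 - 201}{163 \cdot 21}\right) = \left(6 + 189\right) - \left(18 \cdot 21609 \left(- \frac{1}{5935}\right) + \frac{-12 - 201}{3423}\right) = 195 - \left(388962 \left(- \frac{1}{5935}\right) - \frac{71}{1141}\right) = 195 - \left(- \frac{388962}{5935} - \frac{71}{1141}\right) = 195 - - \frac{444227027}{6771835} = 195 + \frac{444227027}{6771835} = \frac{1764734852}{6771835}$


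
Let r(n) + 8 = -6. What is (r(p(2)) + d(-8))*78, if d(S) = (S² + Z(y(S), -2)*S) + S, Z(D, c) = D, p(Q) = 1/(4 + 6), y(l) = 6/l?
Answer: 3744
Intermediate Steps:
p(Q) = ⅒ (p(Q) = 1/10 = ⅒)
r(n) = -14 (r(n) = -8 - 6 = -14)
d(S) = 6 + S + S² (d(S) = (S² + (6/S)*S) + S = (S² + 6) + S = (6 + S²) + S = 6 + S + S²)
(r(p(2)) + d(-8))*78 = (-14 + (6 - 8*(1 - 8)))*78 = (-14 + (6 - 8*(-7)))*78 = (-14 + (6 + 56))*78 = (-14 + 62)*78 = 48*78 = 3744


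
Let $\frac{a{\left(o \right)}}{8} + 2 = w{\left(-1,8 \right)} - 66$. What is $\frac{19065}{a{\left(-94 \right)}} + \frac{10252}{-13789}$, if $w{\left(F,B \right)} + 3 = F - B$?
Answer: $- \frac{53889713}{1764992} \approx -30.533$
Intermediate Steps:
$w{\left(F,B \right)} = -3 + F - B$ ($w{\left(F,B \right)} = -3 - \left(B - F\right) = -3 + F - B$)
$a{\left(o \right)} = -640$ ($a{\left(o \right)} = -16 + 8 \left(\left(-3 - 1 - 8\right) - 66\right) = -16 + 8 \left(-12 - 66\right) = -16 + 8 \left(-78\right) = -16 - 624 = -640$)
$\frac{19065}{a{\left(-94 \right)}} + \frac{10252}{-13789} = \frac{19065}{-640} + \frac{10252}{-13789} = 19065 \left(- \frac{1}{640}\right) + 10252 \left(- \frac{1}{13789}\right) = - \frac{3813}{128} - \frac{10252}{13789} = - \frac{53889713}{1764992}$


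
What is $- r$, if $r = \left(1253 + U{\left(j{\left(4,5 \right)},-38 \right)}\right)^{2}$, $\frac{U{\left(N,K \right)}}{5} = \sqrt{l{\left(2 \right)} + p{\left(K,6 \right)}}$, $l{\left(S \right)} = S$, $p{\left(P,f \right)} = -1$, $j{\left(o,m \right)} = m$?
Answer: $-1582564$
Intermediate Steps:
$U{\left(N,K \right)} = 5$ ($U{\left(N,K \right)} = 5 \sqrt{2 - 1} = 5 \sqrt{1} = 5 \cdot 1 = 5$)
$r = 1582564$ ($r = \left(1253 + 5\right)^{2} = 1258^{2} = 1582564$)
$- r = \left(-1\right) 1582564 = -1582564$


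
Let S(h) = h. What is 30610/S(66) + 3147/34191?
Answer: 19385078/41789 ≈ 463.88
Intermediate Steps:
30610/S(66) + 3147/34191 = 30610/66 + 3147/34191 = 30610*(1/66) + 3147*(1/34191) = 15305/33 + 1049/11397 = 19385078/41789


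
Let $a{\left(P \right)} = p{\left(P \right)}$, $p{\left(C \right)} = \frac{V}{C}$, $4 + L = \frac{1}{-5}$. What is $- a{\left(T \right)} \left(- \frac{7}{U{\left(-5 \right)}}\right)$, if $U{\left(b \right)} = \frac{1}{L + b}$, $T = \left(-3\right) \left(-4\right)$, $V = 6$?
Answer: $- \frac{161}{5} \approx -32.2$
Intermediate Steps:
$L = - \frac{21}{5}$ ($L = -4 + \frac{1}{-5} = -4 - \frac{1}{5} = - \frac{21}{5} \approx -4.2$)
$T = 12$
$U{\left(b \right)} = \frac{1}{- \frac{21}{5} + b}$
$p{\left(C \right)} = \frac{6}{C}$
$a{\left(P \right)} = \frac{6}{P}$
$- a{\left(T \right)} \left(- \frac{7}{U{\left(-5 \right)}}\right) = - \frac{6}{12} \left(- \frac{7}{5 \frac{1}{-21 + 5 \left(-5\right)}}\right) = - \frac{6}{12} \left(- \frac{7}{5 \frac{1}{-21 - 25}}\right) = \left(-1\right) \frac{1}{2} \left(- \frac{7}{5 \frac{1}{-46}}\right) = - \frac{\left(-7\right) \frac{1}{5 \left(- \frac{1}{46}\right)}}{2} = - \frac{\left(-7\right) \frac{1}{- \frac{5}{46}}}{2} = - \frac{\left(-7\right) \left(- \frac{46}{5}\right)}{2} = \left(- \frac{1}{2}\right) \frac{322}{5} = - \frac{161}{5}$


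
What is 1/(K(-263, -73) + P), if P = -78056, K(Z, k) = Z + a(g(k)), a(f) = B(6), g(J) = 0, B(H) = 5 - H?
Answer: -1/78320 ≈ -1.2768e-5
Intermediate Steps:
a(f) = -1 (a(f) = 5 - 1*6 = 5 - 6 = -1)
K(Z, k) = -1 + Z (K(Z, k) = Z - 1 = -1 + Z)
1/(K(-263, -73) + P) = 1/((-1 - 263) - 78056) = 1/(-264 - 78056) = 1/(-78320) = -1/78320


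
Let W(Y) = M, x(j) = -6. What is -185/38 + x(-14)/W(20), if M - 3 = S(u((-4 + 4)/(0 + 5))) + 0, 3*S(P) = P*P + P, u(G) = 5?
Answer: -2633/494 ≈ -5.3300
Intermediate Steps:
S(P) = P/3 + P²/3 (S(P) = (P*P + P)/3 = (P² + P)/3 = (P + P²)/3 = P/3 + P²/3)
M = 13 (M = 3 + ((⅓)*5*(1 + 5) + 0) = 3 + ((⅓)*5*6 + 0) = 3 + (10 + 0) = 3 + 10 = 13)
W(Y) = 13
-185/38 + x(-14)/W(20) = -185/38 - 6/13 = -2633/494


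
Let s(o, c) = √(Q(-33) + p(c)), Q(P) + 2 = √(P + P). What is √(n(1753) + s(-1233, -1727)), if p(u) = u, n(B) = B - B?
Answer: (-1729 + I*√66)^(¼) ≈ 4.565 + 4.5543*I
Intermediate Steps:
n(B) = 0
Q(P) = -2 + √2*√P (Q(P) = -2 + √(P + P) = -2 + √(2*P) = -2 + √2*√P)
s(o, c) = √(-2 + c + I*√66) (s(o, c) = √((-2 + √2*√(-33)) + c) = √((-2 + √2*(I*√33)) + c) = √((-2 + I*√66) + c) = √(-2 + c + I*√66))
√(n(1753) + s(-1233, -1727)) = √(0 + √(-2 - 1727 + I*√66)) = √(0 + √(-1729 + I*√66)) = √(√(-1729 + I*√66)) = (-1729 + I*√66)^(¼)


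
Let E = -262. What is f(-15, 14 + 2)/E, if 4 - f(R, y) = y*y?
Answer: 126/131 ≈ 0.96183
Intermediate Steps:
f(R, y) = 4 - y² (f(R, y) = 4 - y*y = 4 - y²)
f(-15, 14 + 2)/E = (4 - (14 + 2)²)/(-262) = (4 - 1*16²)*(-1/262) = (4 - 1*256)*(-1/262) = (4 - 256)*(-1/262) = -252*(-1/262) = 126/131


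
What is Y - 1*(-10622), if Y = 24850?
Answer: 35472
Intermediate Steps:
Y - 1*(-10622) = 24850 - 1*(-10622) = 24850 + 10622 = 35472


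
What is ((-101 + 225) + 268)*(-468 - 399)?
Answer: -339864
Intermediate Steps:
((-101 + 225) + 268)*(-468 - 399) = (124 + 268)*(-867) = 392*(-867) = -339864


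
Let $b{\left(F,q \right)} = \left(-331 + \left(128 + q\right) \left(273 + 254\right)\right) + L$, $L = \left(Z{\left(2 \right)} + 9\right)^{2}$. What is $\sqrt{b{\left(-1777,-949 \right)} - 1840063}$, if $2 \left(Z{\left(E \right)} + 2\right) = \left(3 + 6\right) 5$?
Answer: $\frac{i \sqrt{9088763}}{2} \approx 1507.4 i$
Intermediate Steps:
$Z{\left(E \right)} = \frac{41}{2}$ ($Z{\left(E \right)} = -2 + \frac{\left(3 + 6\right) 5}{2} = -2 + \frac{9 \cdot 5}{2} = -2 + \frac{1}{2} \cdot 45 = -2 + \frac{45}{2} = \frac{41}{2}$)
$L = \frac{3481}{4}$ ($L = \left(\frac{41}{2} + 9\right)^{2} = \left(\frac{59}{2}\right)^{2} = \frac{3481}{4} \approx 870.25$)
$b{\left(F,q \right)} = \frac{271981}{4} + 527 q$ ($b{\left(F,q \right)} = \left(-331 + \left(128 + q\right) \left(273 + 254\right)\right) + \frac{3481}{4} = \left(-331 + \left(128 + q\right) 527\right) + \frac{3481}{4} = \left(-331 + \left(67456 + 527 q\right)\right) + \frac{3481}{4} = \left(67125 + 527 q\right) + \frac{3481}{4} = \frac{271981}{4} + 527 q$)
$\sqrt{b{\left(-1777,-949 \right)} - 1840063} = \sqrt{\left(\frac{271981}{4} + 527 \left(-949\right)\right) - 1840063} = \sqrt{\left(\frac{271981}{4} - 500123\right) - 1840063} = \sqrt{- \frac{1728511}{4} - 1840063} = \sqrt{- \frac{9088763}{4}} = \frac{i \sqrt{9088763}}{2}$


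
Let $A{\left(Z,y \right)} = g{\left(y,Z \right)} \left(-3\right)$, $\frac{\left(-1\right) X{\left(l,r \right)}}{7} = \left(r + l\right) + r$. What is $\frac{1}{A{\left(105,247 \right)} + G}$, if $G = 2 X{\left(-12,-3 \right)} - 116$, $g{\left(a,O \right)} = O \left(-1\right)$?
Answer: $\frac{1}{451} \approx 0.0022173$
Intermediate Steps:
$X{\left(l,r \right)} = - 14 r - 7 l$ ($X{\left(l,r \right)} = - 7 \left(\left(r + l\right) + r\right) = - 7 \left(\left(l + r\right) + r\right) = - 7 \left(l + 2 r\right) = - 14 r - 7 l$)
$g{\left(a,O \right)} = - O$
$A{\left(Z,y \right)} = 3 Z$ ($A{\left(Z,y \right)} = - Z \left(-3\right) = 3 Z$)
$G = 136$ ($G = 2 \left(\left(-14\right) \left(-3\right) - -84\right) - 116 = 2 \left(42 + 84\right) - 116 = 2 \cdot 126 - 116 = 252 - 116 = 136$)
$\frac{1}{A{\left(105,247 \right)} + G} = \frac{1}{3 \cdot 105 + 136} = \frac{1}{315 + 136} = \frac{1}{451}$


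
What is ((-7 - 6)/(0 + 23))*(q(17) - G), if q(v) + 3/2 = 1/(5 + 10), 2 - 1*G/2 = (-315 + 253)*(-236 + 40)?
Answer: -9476441/690 ≈ -13734.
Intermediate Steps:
G = -24300 (G = 4 - 2*(-315 + 253)*(-236 + 40) = 4 - (-124)*(-196) = 4 - 2*12152 = 4 - 24304 = -24300)
q(v) = -43/30 (q(v) = -3/2 + 1/(5 + 10) = -3/2 + 1/15 = -43/30)
((-7 - 6)/(0 + 23))*(q(17) - G) = ((-7 - 6)/(0 + 23))*(-43/30 - 1*(-24300)) = (-13/23)*(-43/30 + 24300) = -13*1/23*(728957/30) = -13/23*728957/30 = -9476441/690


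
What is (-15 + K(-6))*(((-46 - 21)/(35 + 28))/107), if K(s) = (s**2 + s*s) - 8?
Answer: -469/963 ≈ -0.48702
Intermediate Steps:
K(s) = -8 + 2*s**2 (K(s) = (s**2 + s**2) - 8 = 2*s**2 - 8 = -8 + 2*s**2)
(-15 + K(-6))*(((-46 - 21)/(35 + 28))/107) = (-15 + (-8 + 2*(-6)**2))*(((-46 - 21)/(35 + 28))/107) = (-15 + (-8 + 2*36))*(-67/63*(1/107)) = (-15 + (-8 + 72))*(-67*1/63*(1/107)) = (-15 + 64)*(-67/63*1/107) = 49*(-67/6741) = -469/963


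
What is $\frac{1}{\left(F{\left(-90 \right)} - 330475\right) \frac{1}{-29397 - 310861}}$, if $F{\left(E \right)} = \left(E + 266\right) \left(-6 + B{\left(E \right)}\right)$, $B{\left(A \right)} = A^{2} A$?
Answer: $\frac{340258}{128635531} \approx 0.0026451$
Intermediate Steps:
$B{\left(A \right)} = A^{3}$
$F{\left(E \right)} = \left(-6 + E^{3}\right) \left(266 + E\right)$ ($F{\left(E \right)} = \left(E + 266\right) \left(-6 + E^{3}\right) = \left(266 + E\right) \left(-6 + E^{3}\right) = \left(-6 + E^{3}\right) \left(266 + E\right)$)
$\frac{1}{\left(F{\left(-90 \right)} - 330475\right) \frac{1}{-29397 - 310861}} = \frac{1}{\left(\left(-1596 + \left(-90\right)^{4} - -540 + 266 \left(-90\right)^{3}\right) - 330475\right) \frac{1}{-29397 - 310861}} = \frac{1}{\left(\left(-1596 + 65610000 + 540 + 266 \left(-729000\right)\right) - 330475\right) \frac{1}{-340258}} = \frac{1}{\left(\left(-1596 + 65610000 + 540 - 193914000\right) - 330475\right) \left(- \frac{1}{340258}\right)} = \frac{1}{\left(-128305056 - 330475\right) \left(- \frac{1}{340258}\right)} = \frac{1}{\left(-128635531\right) \left(- \frac{1}{340258}\right)} = \frac{1}{\frac{128635531}{340258}} = \frac{340258}{128635531}$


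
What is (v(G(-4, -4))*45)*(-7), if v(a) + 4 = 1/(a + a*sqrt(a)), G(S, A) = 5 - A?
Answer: 5005/4 ≈ 1251.3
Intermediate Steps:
v(a) = -4 + 1/(a + a**(3/2)) (v(a) = -4 + 1/(a + a*sqrt(a)) = -4 + 1/(a + a**(3/2)))
(v(G(-4, -4))*45)*(-7) = (((1 - 4*(5 - 1*(-4)) - 4*(5 - 1*(-4))**(3/2))/((5 - 1*(-4)) + (5 - 1*(-4))**(3/2)))*45)*(-7) = (((1 - 4*(5 + 4) - 4*(5 + 4)**(3/2))/((5 + 4) + (5 + 4)**(3/2)))*45)*(-7) = (((1 - 4*9 - 4*9**(3/2))/(9 + 9**(3/2)))*45)*(-7) = (((1 - 36 - 4*27)/(9 + 27))*45)*(-7) = (((1 - 36 - 108)/36)*45)*(-7) = (((1/36)*(-143))*45)*(-7) = -143/36*45*(-7) = -715/4*(-7) = 5005/4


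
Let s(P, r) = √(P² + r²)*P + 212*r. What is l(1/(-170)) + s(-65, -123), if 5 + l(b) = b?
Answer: -4433771/170 - 65*√19354 ≈ -35124.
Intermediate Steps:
l(b) = -5 + b
s(P, r) = 212*r + P*√(P² + r²) (s(P, r) = P*√(P² + r²) + 212*r = 212*r + P*√(P² + r²))
l(1/(-170)) + s(-65, -123) = (-5 + 1/(-170)) + (212*(-123) - 65*√((-65)² + (-123)²)) = (-5 - 1/170) + (-26076 - 65*√(4225 + 15129)) = -851/170 + (-26076 - 65*√19354) = -4433771/170 - 65*√19354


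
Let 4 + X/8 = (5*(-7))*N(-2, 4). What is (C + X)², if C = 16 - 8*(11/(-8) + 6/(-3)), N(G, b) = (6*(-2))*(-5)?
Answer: 281870521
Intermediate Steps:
N(G, b) = 60 (N(G, b) = -12*(-5) = 60)
C = 43 (C = 16 - 8*(11*(-⅛) + 6*(-⅓)) = 16 - 8*(-11/8 - 2) = 16 - 8*(-27/8) = 16 + 27 = 43)
X = -16832 (X = -32 + 8*((5*(-7))*60) = -32 + 8*(-35*60) = -32 + 8*(-2100) = -32 - 16800 = -16832)
(C + X)² = (43 - 16832)² = (-16789)² = 281870521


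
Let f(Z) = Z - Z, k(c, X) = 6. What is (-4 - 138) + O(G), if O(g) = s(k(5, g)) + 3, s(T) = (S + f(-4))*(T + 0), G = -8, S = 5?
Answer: -109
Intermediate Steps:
f(Z) = 0
s(T) = 5*T (s(T) = (5 + 0)*(T + 0) = 5*T)
O(g) = 33 (O(g) = 5*6 + 3 = 30 + 3 = 33)
(-4 - 138) + O(G) = (-4 - 138) + 33 = -142 + 33 = -109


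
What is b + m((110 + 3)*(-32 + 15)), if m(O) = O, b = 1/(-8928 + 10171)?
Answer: -2387802/1243 ≈ -1921.0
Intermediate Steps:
b = 1/1243 ≈ 0.00080451
b + m((110 + 3)*(-32 + 15)) = 1/1243 + (110 + 3)*(-32 + 15) = 1/1243 + 113*(-17) = 1/1243 - 1921 = -2387802/1243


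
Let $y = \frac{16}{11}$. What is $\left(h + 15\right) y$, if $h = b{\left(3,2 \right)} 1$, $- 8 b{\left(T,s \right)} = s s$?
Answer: $\frac{232}{11} \approx 21.091$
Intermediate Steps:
$b{\left(T,s \right)} = - \frac{s^{2}}{8}$ ($b{\left(T,s \right)} = - \frac{s s}{8} = - \frac{s^{2}}{8}$)
$y = \frac{16}{11}$ ($y = 16 \cdot \frac{1}{11} = \frac{16}{11} \approx 1.4545$)
$h = - \frac{1}{2}$ ($h = - \frac{2^{2}}{8} \cdot 1 = \left(- \frac{1}{8}\right) 4 \cdot 1 = \left(- \frac{1}{2}\right) 1 = - \frac{1}{2} \approx -0.5$)
$\left(h + 15\right) y = \left(- \frac{1}{2} + 15\right) \frac{16}{11} = \frac{29}{2} \cdot \frac{16}{11} = \frac{232}{11}$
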